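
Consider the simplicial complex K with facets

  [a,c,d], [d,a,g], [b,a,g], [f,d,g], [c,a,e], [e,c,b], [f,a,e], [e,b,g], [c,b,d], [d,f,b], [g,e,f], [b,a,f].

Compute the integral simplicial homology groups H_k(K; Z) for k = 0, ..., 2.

K has 7 vertices, 18 edges, 12 triangles.
rank ∂_0 = 0, rank ∂_1 = 6 ⇒ b_0 = 7 − 0 − 6 = 1; all invariant factors of ∂_1 are 1 so no torsion. So H_0 = Z.
rank ∂_1 = 6, rank ∂_2 = 12 ⇒ b_1 = 18 − 6 − 12 = 0; ∂_2 has invariant factor(s) [2] giving torsion. So H_1 = Z/2.
rank ∂_2 = 12, rank ∂_3 = 0 ⇒ b_2 = 12 − 12 − 0 = 0. So H_2 = 0.

H_0 = Z,  H_1 = Z/2,  H_2 = 0.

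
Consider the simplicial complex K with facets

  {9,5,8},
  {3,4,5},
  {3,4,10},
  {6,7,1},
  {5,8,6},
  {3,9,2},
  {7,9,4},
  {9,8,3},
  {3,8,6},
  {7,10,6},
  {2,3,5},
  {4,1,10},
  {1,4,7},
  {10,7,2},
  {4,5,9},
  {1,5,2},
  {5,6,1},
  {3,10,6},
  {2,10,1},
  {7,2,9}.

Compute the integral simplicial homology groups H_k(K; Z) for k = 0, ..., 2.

H_0 ≅ Z,  H_1 ≅ Z ⊕ Z/2Z,  H_2 = 0.

K has 10 vertices, 30 edges, 20 triangles.
rank ∂_0 = 0, rank ∂_1 = 9 ⇒ b_0 = 10 − 0 − 9 = 1; all invariant factors of ∂_1 are 1 so no torsion. So H_0 ≅ Z.
rank ∂_1 = 9, rank ∂_2 = 20 ⇒ b_1 = 30 − 9 − 20 = 1; ∂_2 has invariant factor(s) [2] giving torsion. So H_1 ≅ Z ⊕ Z/2Z.
rank ∂_2 = 20, rank ∂_3 = 0 ⇒ b_2 = 20 − 20 − 0 = 0. So H_2 ≅ 0.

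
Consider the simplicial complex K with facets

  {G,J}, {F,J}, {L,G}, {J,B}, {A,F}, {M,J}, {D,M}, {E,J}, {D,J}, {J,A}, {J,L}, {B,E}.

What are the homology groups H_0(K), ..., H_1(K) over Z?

H_0 ≅ Z,  H_1 ≅ Z^4.

Fix the vertex order A < B < D < E < F < G < J < L < M and write every simplex with vertices in increasing order. Then dim K = 1 and the simplices of K are:

  0-simplices (9): A, B, D, E, F, G, J, L, M
  1-simplices (12): AF, AJ, BE, BJ, DJ, DM, EJ, FJ, GJ, GL, JL, JM

giving chain groups C_0 ≅ Z^9, C_1 ≅ Z^12.

The boundary map ∂_1: C_1 → C_0 maps an edge to its endpoints' difference, ∂[p,q] = q − p. For instance
  ∂AJ = J − A.
The resulting 9×12 matrix has rank 8, and its Smith normal form has invariant factors (1,1,1,1,1,1,1,1).

From H_k ≅ ker(∂_k) / im(∂_{k+1}) we obtain:

  H_0: rank C_0 − rank ∂_1 = 9 − 8 = 1, and the invariant factors of ∂_1 are all 1, so H_0 = Z.
  H_1: rank ker ∂_1 − rank ∂_2 = (12 − 8) − 0 = 4, and there is no ∂_2, so H_1 = Z^4.

As a check, the Euler characteristic is 9 − 12 = -3, which agrees with 1 − 4 = -3.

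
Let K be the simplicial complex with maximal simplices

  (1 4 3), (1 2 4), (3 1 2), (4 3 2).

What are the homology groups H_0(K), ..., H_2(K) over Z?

We work with the vertex ordering 1 < 2 < 3 < 4. The simplices of K, each written with vertices in increasing order, are:

  0-simplices (4): [1], [2], [3], [4]
  1-simplices (6): [1,2], [1,3], [1,4], [2,3], [2,4], [3,4]
  2-simplices (4): [1,2,3], [1,2,4], [1,3,4], [2,3,4]

so the chain groups are C_0 ≅ Z^4, C_1 ≅ Z^6, C_2 ≅ Z^4.

Boundary ∂_1: C_1 → C_0 sends each edge [p,q] (with p < q) to q − p. For instance
  ∂[1,2] = [2] − [1].
The resulting 4×6 matrix has rank 3, and its Smith normal form has invariant factors (1,1,1).

Boundary ∂_2: C_2 → C_1 sends each 2-simplex [p,q,r] to [q,r] − [p,r] + [p,q]. For instance
  ∂[1,2,3] = [2,3] − [1,3] + [1,2],
  ∂[2,3,4] = [3,4] − [2,4] + [2,3].
The resulting 6×4 matrix has rank 3, and its Smith normal form has invariant factors (1,1,1).

Computing H_k = (kernel of ∂_k) / (image of ∂_{k+1}):

  H_0: rank C_0 − rank ∂_1 = 4 − 3 = 1, and the invariant factors of ∂_1 are all 1, so H_0 = Z.
  H_1: rank ker ∂_1 − rank ∂_2 = (6 − 3) − 3 = 0, and the invariant factors of ∂_2 are all 1, so H_1 = 0.
  H_2: rank ker ∂_2 − rank ∂_3 = (4 − 3) − 0 = 1, and there is no ∂_3, so H_2 = Z.

(K is a triangulation of the 2-sphere S^2.)

H_0 = Z,  H_1 = 0,  H_2 = Z.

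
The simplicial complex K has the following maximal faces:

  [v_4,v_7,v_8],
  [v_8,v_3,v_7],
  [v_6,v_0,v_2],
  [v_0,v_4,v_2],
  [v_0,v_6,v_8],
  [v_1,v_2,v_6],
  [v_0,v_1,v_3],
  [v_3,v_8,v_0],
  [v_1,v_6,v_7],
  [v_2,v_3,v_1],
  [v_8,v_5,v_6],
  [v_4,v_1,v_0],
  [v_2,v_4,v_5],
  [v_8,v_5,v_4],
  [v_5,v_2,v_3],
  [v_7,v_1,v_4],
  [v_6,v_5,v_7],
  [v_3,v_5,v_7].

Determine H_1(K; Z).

We work with the vertex ordering v_0 < v_1 < v_2 < v_3 < v_4 < v_5 < v_6 < v_7 < v_8. The simplices of K, each written with vertices in increasing order, are:

  0-simplices (9): [v_0], [v_1], [v_2], [v_3], [v_4], [v_5], [v_6], [v_7], [v_8]
  1-simplices (27): (27 of them)
  2-simplices (18): (18 of them)

giving chain groups C_0 ≅ Z^9, C_1 ≅ Z^27, C_2 ≅ Z^18.

∂_1: C_1 → C_0 is given by ∂[p,q] = [q] − [p].
This gives a 9×27 integer matrix of rank 8; reducing to Smith normal form yields diagonal entries (1,1,1,1,1,1,1,1).

Boundary ∂_2: C_2 → C_1 sends each 2-simplex [p,q,r] to [q,r] − [p,r] + [p,q]. For instance
  ∂[v_3,v_7,v_8] = [v_7,v_8] − [v_3,v_8] + [v_3,v_7],
  ∂[v_0,v_6,v_8] = [v_6,v_8] − [v_0,v_8] + [v_0,v_6].
The resulting 27×18 matrix has rank 18, and its Smith normal form has invariant factors (1,1,1,1,1,1,1,1,1,1,1,1,1,1,1,1,1,2).

Reading off H_k = ker ∂_k / im ∂_{k+1}:

  H_1: rank ker ∂_1 − rank ∂_2 = (27 − 8) − 18 = 1, and ∂_2 has invariant factor 2 > 1, so H_1 = Z ⊕ Z/2.

(K is a triangulation of the Klein bottle.)

H_1 = Z ⊕ Z/2.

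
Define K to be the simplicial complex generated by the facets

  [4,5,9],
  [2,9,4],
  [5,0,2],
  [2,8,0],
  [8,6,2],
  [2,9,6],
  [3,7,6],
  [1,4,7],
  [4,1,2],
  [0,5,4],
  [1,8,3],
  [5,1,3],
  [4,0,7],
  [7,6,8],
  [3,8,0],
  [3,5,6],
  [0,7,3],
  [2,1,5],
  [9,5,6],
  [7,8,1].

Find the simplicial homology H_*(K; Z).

Order the vertices as 0 < 1 < 2 < 3 < 4 < 5 < 6 < 7 < 8 < 9. Listing each simplex with vertices in this order, K has dimension 2 with simplices:

  0-simplices (10): [0], [1], [2], [3], [4], [5], [6], [7], [8], [9]
  1-simplices (30): (30 of them)
  2-simplices (20): (20 of them)

Hence C_0 ≅ Z^10, C_1 ≅ Z^30, C_2 ≅ Z^20.

The boundary map ∂_1: C_1 → C_0 is given by ∂[p,q] = [q] − [p]. For instance
  ∂[0,8] = [8] − [0].
The 10×30 boundary matrix has rank 9 and Smith normal form diag(1,1,1,1,1,1,1,1,1).

∂_2: C_2 → C_1 acts by ∂[p,q,r] = [q,r] − [p,r] + [p,q]. For instance
  ∂[0,3,7] = [3,7] − [0,7] + [0,3],
  ∂[4,5,9] = [5,9] − [4,9] + [4,5].
This gives a 30×20 integer matrix of rank 20; reducing to Smith normal form yields diagonal entries (1,1,1,1,1,1,1,1,1,1,1,1,1,1,1,1,1,1,1,2).

Now H_k = ker ∂_k / im ∂_{k+1}, so:

  H_0: rank C_0 − rank ∂_1 = 10 − 9 = 1, and the invariant factors of ∂_1 are all 1, so H_0 ≅ Z.
  H_1: rank ker ∂_1 − rank ∂_2 = (30 − 9) − 20 = 1, and ∂_2 has invariant factor 2 > 1, so H_1 ≅ Z ⊕ Z/2Z.
  H_2: rank ker ∂_2 − rank ∂_3 = (20 − 20) − 0 = 0, and there is no ∂_3, so H_2 ≅ 0.

(K is a triangulation of the Klein bottle.)

H_0 = Z,  H_1 = Z ⊕ Z/2Z,  H_2 = 0.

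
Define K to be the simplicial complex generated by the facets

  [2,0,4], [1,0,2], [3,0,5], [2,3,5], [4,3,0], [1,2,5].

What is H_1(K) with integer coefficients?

H_1 ≅ Z.

Order the vertices as 0 < 1 < 2 < 3 < 4 < 5. Listing each simplex with vertices in this order, K has dimension 2 with simplices:

  0-simplices (6): [0], [1], [2], [3], [4], [5]
  1-simplices (12): [0,1], [0,2], [0,3], [0,4], [0,5], [1,2], [1,5], [2,3], [2,4], [2,5], [3,4], [3,5]
  2-simplices (6): [0,1,2], [0,2,4], [0,3,4], [0,3,5], [1,2,5], [2,3,5]

Hence C_0 ≅ Z^6, C_1 ≅ Z^12, C_2 ≅ Z^6.

Boundary ∂_1: C_1 → C_0 maps an edge to its endpoints' difference, ∂[p,q] = q − p. For instance
  ∂[2,4] = [4] − [2].
The resulting 6×12 matrix has rank 5, and its Smith normal form has invariant factors (1,1,1,1,1).

Boundary ∂_2: C_2 → C_1 sends each 2-simplex [p,q,r] to [q,r] − [p,r] + [p,q]. For instance
  ∂[1,2,5] = [2,5] − [1,5] + [1,2],
  ∂[0,2,4] = [2,4] − [0,4] + [0,2].
As a 12×6 matrix over Z this has rank 6, with invariant factors (1,1,1,1,1,1).

Computing H_k = (kernel of ∂_k) / (image of ∂_{k+1}):

  H_1: rank ker ∂_1 − rank ∂_2 = (12 − 5) − 6 = 1, and the invariant factors of ∂_2 are all 1, so H_1 = Z.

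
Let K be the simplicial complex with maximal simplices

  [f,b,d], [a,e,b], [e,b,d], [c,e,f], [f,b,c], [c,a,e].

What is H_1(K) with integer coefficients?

We work with the vertex ordering a < b < c < d < e < f. The simplices of K, each written with vertices in increasing order, are:

  0-simplices (6): a, b, c, d, e, f
  1-simplices (12): ab, ac, ae, bc, bd, be, bf, ce, cf, de, df, ef
  2-simplices (6): abe, ace, bcf, bde, bdf, cef

so the chain groups are C_0 ≅ Z^6, C_1 ≅ Z^12, C_2 ≅ Z^6.

Boundary ∂_1: C_1 → C_0 sends each edge [p,q] (with p < q) to q − p. For instance
  ∂ac = c − a.
The resulting 6×12 matrix has rank 5, and its Smith normal form has invariant factors (1,1,1,1,1).

The boundary map ∂_2: C_2 → C_1 maps a triangle to the signed sum of its edges. For instance
  ∂cef = ef − cf + ce,
  ∂ace = ce − ae + ac.
This gives a 12×6 integer matrix of rank 6; reducing to Smith normal form yields diagonal entries (1,1,1,1,1,1).

Now H_k = ker ∂_k / im ∂_{k+1}, so:

  H_1: rank ker ∂_1 − rank ∂_2 = (12 − 5) − 6 = 1, and the invariant factors of ∂_2 are all 1, so H_1 ≅ Z.

(K is a triangulation of the cylinder S^1 x I.)

H_1 ≅ Z.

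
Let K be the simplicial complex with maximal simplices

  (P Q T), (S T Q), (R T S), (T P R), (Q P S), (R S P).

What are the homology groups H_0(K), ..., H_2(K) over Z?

H_0 ≅ Z,  H_1 = 0,  H_2 ≅ Z.

We work with the vertex ordering P < Q < R < S < T. The simplices of K, each written with vertices in increasing order, are:

  0-simplices (5): P, Q, R, S, T
  1-simplices (9): PQ, PR, PS, PT, QS, QT, RS, RT, ST
  2-simplices (6): PQS, PQT, PRS, PRT, QST, RST

Hence C_0 ≅ Z^5, C_1 ≅ Z^9, C_2 ≅ Z^6.

∂_1: C_1 → C_0 is given by ∂[p,q] = [q] − [p].
The resulting 5×9 matrix has rank 4, and its Smith normal form has invariant factors (1,1,1,1).

Boundary ∂_2: C_2 → C_1 maps a triangle to the signed sum of its edges. For instance
  ∂RST = ST − RT + RS,
  ∂PQS = QS − PS + PQ.
The resulting 9×6 matrix has rank 5, and its Smith normal form has invariant factors (1,1,1,1,1).

From H_k ≅ ker(∂_k) / im(∂_{k+1}) we obtain:

  H_0: rank C_0 − rank ∂_1 = 5 − 4 = 1, and the invariant factors of ∂_1 are all 1, so H_0 = Z.
  H_1: rank ker ∂_1 − rank ∂_2 = (9 − 4) − 5 = 0, and the invariant factors of ∂_2 are all 1, so H_1 = 0.
  H_2: rank ker ∂_2 − rank ∂_3 = (6 − 5) − 0 = 1, and there is no ∂_3, so H_2 = Z.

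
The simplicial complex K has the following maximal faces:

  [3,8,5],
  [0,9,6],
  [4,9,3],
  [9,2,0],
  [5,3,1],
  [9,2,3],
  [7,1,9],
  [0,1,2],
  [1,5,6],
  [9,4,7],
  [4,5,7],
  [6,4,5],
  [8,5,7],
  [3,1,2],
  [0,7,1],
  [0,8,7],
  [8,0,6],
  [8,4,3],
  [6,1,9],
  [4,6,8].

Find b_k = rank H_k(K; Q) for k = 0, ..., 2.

b_0 = 1, b_1 = 1, b_2 = 0.

Take the total order 0 < 1 < 2 < 3 < 4 < 5 < 6 < 7 < 8 < 9 on the vertex set. Then K (dimension 2) consists of the simplices:

  0-simplices (10): [0], [1], [2], [3], [4], [5], [6], [7], [8], [9]
  1-simplices (30): (30 of them)
  2-simplices (20): (20 of them)

giving chain groups C_0 ≅ Z^10, C_1 ≅ Z^30, C_2 ≅ Z^20.

Boundary ∂_1: C_1 → C_0 maps an edge to its endpoints' difference, ∂[p,q] = q − p. For instance
  ∂[1,2] = [2] − [1].
As a 10×30 matrix over Z this has rank 9, with invariant factors (1,1,1,1,1,1,1,1,1).

∂_2: C_2 → C_1 sends each 2-simplex [p,q,r] to [q,r] − [p,r] + [p,q]. For instance
  ∂[0,6,9] = [6,9] − [0,9] + [0,6],
  ∂[1,2,3] = [2,3] − [1,3] + [1,2].
The 30×20 boundary matrix has rank 20 and Smith normal form diag(1,1,1,1,1,1,1,1,1,1,1,1,1,1,1,1,1,1,1,2).

Now H_k = ker ∂_k / im ∂_{k+1}, so:

  H_0: rank C_0 − rank ∂_1 = 10 − 9 = 1, and the invariant factors of ∂_1 are all 1, so H_0 = Z.
  H_1: rank ker ∂_1 − rank ∂_2 = (30 − 9) − 20 = 1, and ∂_2 has invariant factor 2 > 1, so H_1 = Z ⊕ Z/2.
  H_2: rank ker ∂_2 − rank ∂_3 = (20 − 20) − 0 = 0, and there is no ∂_3, so H_2 = 0.

Hence the Betti numbers are b_0 = 1, b_1 = 1, b_2 = 0.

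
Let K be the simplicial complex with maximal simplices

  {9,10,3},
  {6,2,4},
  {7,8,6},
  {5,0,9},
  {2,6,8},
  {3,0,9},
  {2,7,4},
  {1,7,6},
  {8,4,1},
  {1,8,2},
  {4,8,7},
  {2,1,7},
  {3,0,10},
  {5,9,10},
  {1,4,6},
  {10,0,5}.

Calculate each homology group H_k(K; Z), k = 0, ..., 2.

Order the vertices as 0 < 1 < 2 < 3 < 4 < 5 < 6 < 7 < 8 < 9 < 10. Listing each simplex with vertices in this order, K has dimension 2 with simplices:

  0-simplices (11): [0], [1], [2], [3], [4], [5], [6], [7], [8], [9], [10]
  1-simplices (24): (24 of them)
  2-simplices (16): [0,3,9], [0,3,10], [0,5,9], [0,5,10], [1,2,7], [1,2,8], [1,4,6], [1,4,8], [1,6,7], [2,4,6], [2,4,7], [2,6,8], [3,9,10], [4,7,8], [5,9,10], [6,7,8]

giving chain groups C_0 ≅ Z^11, C_1 ≅ Z^24, C_2 ≅ Z^16.

The boundary map ∂_1: C_1 → C_0 sends each edge [p,q] (with p < q) to q − p. For instance
  ∂[1,2] = [2] − [1].
The 11×24 boundary matrix has rank 9 and Smith normal form diag(1,1,1,1,1,1,1,1,1).

Boundary ∂_2: C_2 → C_1 sends each 2-simplex [p,q,r] to [q,r] − [p,r] + [p,q]. For instance
  ∂[2,4,6] = [4,6] − [2,6] + [2,4],
  ∂[1,6,7] = [6,7] − [1,7] + [1,6].
This gives a 24×16 integer matrix of rank 15; reducing to Smith normal form yields diagonal entries (1,1,1,1,1,1,1,1,1,1,1,1,1,1,2).

From H_k ≅ ker(∂_k) / im(∂_{k+1}) we obtain:

  H_0: rank C_0 − rank ∂_1 = 11 − 9 = 2, and the invariant factors of ∂_1 are all 1, so H_0 = Z^2.
  H_1: rank ker ∂_1 − rank ∂_2 = (24 − 9) − 15 = 0, and ∂_2 has invariant factor 2 > 1, so H_1 = Z_2.
  H_2: rank ker ∂_2 − rank ∂_3 = (16 − 15) − 0 = 1, and there is no ∂_3, so H_2 = Z.

As a check, the Euler characteristic is 11 − 24 + 16 = 3, which agrees with 2 − 0 + 1 = 3.
(K is a triangulation of the disjoint union of the 2-sphere S^2 and the real projective plane RP^2.)

H_0 = Z^2,  H_1 = Z_2,  H_2 = Z.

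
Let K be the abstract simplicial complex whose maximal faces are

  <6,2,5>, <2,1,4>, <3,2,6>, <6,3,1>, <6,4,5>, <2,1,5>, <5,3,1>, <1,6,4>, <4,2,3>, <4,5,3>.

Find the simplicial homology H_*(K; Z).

H_0 = Z,  H_1 = Z_2,  H_2 = 0.

Order the vertices as 1 < 2 < 3 < 4 < 5 < 6. Listing each simplex with vertices in this order, K has dimension 2 with simplices:

  0-simplices (6): [1], [2], [3], [4], [5], [6]
  1-simplices (15): [1,2], [1,3], [1,4], [1,5], [1,6], [2,3], [2,4], [2,5], [2,6], [3,4], [3,5], [3,6], [4,5], [4,6], [5,6]
  2-simplices (10): [1,2,4], [1,2,5], [1,3,5], [1,3,6], [1,4,6], [2,3,4], [2,3,6], [2,5,6], [3,4,5], [4,5,6]

so the chain groups are C_0 ≅ Z^6, C_1 ≅ Z^15, C_2 ≅ Z^10.

Boundary ∂_1: C_1 → C_0 maps an edge to its endpoints' difference, ∂[p,q] = q − p.
The resulting 6×15 matrix has rank 5, and its Smith normal form has invariant factors (1,1,1,1,1).

Boundary ∂_2: C_2 → C_1 sends each 2-simplex [p,q,r] to [q,r] − [p,r] + [p,q]. For instance
  ∂[2,3,4] = [3,4] − [2,4] + [2,3],
  ∂[1,2,5] = [2,5] − [1,5] + [1,2].
This gives a 15×10 integer matrix of rank 10; reducing to Smith normal form yields diagonal entries (1,1,1,1,1,1,1,1,1,2).

Computing H_k = (kernel of ∂_k) / (image of ∂_{k+1}):

  H_0: rank C_0 − rank ∂_1 = 6 − 5 = 1, and the invariant factors of ∂_1 are all 1, so H_0 ≅ Z.
  H_1: rank ker ∂_1 − rank ∂_2 = (15 − 5) − 10 = 0, and ∂_2 has invariant factor 2 > 1, so H_1 ≅ Z_2.
  H_2: rank ker ∂_2 − rank ∂_3 = (10 − 10) − 0 = 0, and there is no ∂_3, so H_2 ≅ 0.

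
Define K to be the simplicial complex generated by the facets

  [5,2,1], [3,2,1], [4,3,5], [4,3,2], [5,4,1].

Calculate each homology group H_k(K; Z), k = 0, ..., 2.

Take the total order 1 < 2 < 3 < 4 < 5 on the vertex set. Then K (dimension 2) consists of the simplices:

  0-simplices (5): [1], [2], [3], [4], [5]
  1-simplices (10): [1,2], [1,3], [1,4], [1,5], [2,3], [2,4], [2,5], [3,4], [3,5], [4,5]
  2-simplices (5): [1,2,3], [1,2,5], [1,4,5], [2,3,4], [3,4,5]

Hence C_0 ≅ Z^5, C_1 ≅ Z^10, C_2 ≅ Z^5.

Boundary ∂_1: C_1 → C_0 is given by ∂[p,q] = [q] − [p]. For instance
  ∂[2,4] = [4] − [2].
The resulting 5×10 matrix has rank 4, and its Smith normal form has invariant factors (1,1,1,1).

∂_2: C_2 → C_1 sends each 2-simplex [p,q,r] to [q,r] − [p,r] + [p,q]. For instance
  ∂[1,4,5] = [4,5] − [1,5] + [1,4],
  ∂[2,3,4] = [3,4] − [2,4] + [2,3].
As a 10×5 matrix over Z this has rank 5, with invariant factors (1,1,1,1,1).

Computing H_k = (kernel of ∂_k) / (image of ∂_{k+1}):

  H_0: rank C_0 − rank ∂_1 = 5 − 4 = 1, and the invariant factors of ∂_1 are all 1, so H_0 = Z.
  H_1: rank ker ∂_1 − rank ∂_2 = (10 − 4) − 5 = 1, and the invariant factors of ∂_2 are all 1, so H_1 = Z.
  H_2: rank ker ∂_2 − rank ∂_3 = (5 − 5) − 0 = 0, and there is no ∂_3, so H_2 = 0.

(K is a triangulation of the Möbius band.)

H_0 ≅ Z,  H_1 ≅ Z,  H_2 = 0.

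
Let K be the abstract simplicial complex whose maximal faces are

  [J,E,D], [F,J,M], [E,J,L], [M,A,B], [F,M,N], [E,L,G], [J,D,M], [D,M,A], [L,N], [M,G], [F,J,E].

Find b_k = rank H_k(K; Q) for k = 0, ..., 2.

Take the total order A < B < D < E < F < G < J < L < M < N on the vertex set. Then K (dimension 2) consists of the simplices:

  0-simplices (10): A, B, D, E, F, G, J, L, M, N
  1-simplices (20): AB, AD, AM, BM, DE, DJ, DM, EF, EG, EJ, EL, FJ, FM, FN, GL, GM, JL, JM, LN, MN
  2-simplices (9): ABM, ADM, DEJ, DJM, EFJ, EGL, EJL, FJM, FMN

Hence C_0 ≅ Z^10, C_1 ≅ Z^20, C_2 ≅ Z^9.

∂_1: C_1 → C_0 is given by ∂[p,q] = [q] − [p]. For instance
  ∂LN = N − L.
The resulting 10×20 matrix has rank 9, and its Smith normal form has invariant factors (1,1,1,1,1,1,1,1,1).

∂_2: C_2 → C_1 sends each 2-simplex [p,q,r] to [q,r] − [p,r] + [p,q]. For instance
  ∂ADM = DM − AM + AD,
  ∂DEJ = EJ − DJ + DE.
The 20×9 boundary matrix has rank 9 and Smith normal form diag(1,1,1,1,1,1,1,1,1).

Computing H_k = (kernel of ∂_k) / (image of ∂_{k+1}):

  H_0: rank C_0 − rank ∂_1 = 10 − 9 = 1, and the invariant factors of ∂_1 are all 1, so H_0 ≅ Z.
  H_1: rank ker ∂_1 − rank ∂_2 = (20 − 9) − 9 = 2, and the invariant factors of ∂_2 are all 1, so H_1 ≅ Z^2.
  H_2: rank ker ∂_2 − rank ∂_3 = (9 − 9) − 0 = 0, and there is no ∂_3, so H_2 ≅ 0.

Hence the Betti numbers are b_0 = 1, b_1 = 2, b_2 = 0.

b_0 = 1, b_1 = 2, b_2 = 0.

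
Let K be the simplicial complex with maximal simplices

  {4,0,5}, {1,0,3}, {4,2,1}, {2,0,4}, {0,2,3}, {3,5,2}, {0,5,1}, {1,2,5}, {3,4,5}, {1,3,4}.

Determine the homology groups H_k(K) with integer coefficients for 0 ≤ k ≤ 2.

H_0 ≅ Z,  H_1 ≅ Z/2Z,  H_2 = 0.

Take the total order 0 < 1 < 2 < 3 < 4 < 5 on the vertex set. Then K (dimension 2) consists of the simplices:

  0-simplices (6): [0], [1], [2], [3], [4], [5]
  1-simplices (15): [0,1], [0,2], [0,3], [0,4], [0,5], [1,2], [1,3], [1,4], [1,5], [2,3], [2,4], [2,5], [3,4], [3,5], [4,5]
  2-simplices (10): [0,1,3], [0,1,5], [0,2,3], [0,2,4], [0,4,5], [1,2,4], [1,2,5], [1,3,4], [2,3,5], [3,4,5]

Hence C_0 ≅ Z^6, C_1 ≅ Z^15, C_2 ≅ Z^10.

The boundary map ∂_1: C_1 → C_0 is given by ∂[p,q] = [q] − [p]. For instance
  ∂[3,5] = [5] − [3].
This gives a 6×15 integer matrix of rank 5; reducing to Smith normal form yields diagonal entries (1,1,1,1,1).

∂_2: C_2 → C_1 sends each 2-simplex [p,q,r] to [q,r] − [p,r] + [p,q]. For instance
  ∂[2,3,5] = [3,5] − [2,5] + [2,3],
  ∂[1,3,4] = [3,4] − [1,4] + [1,3].
The 15×10 boundary matrix has rank 10 and Smith normal form diag(1,1,1,1,1,1,1,1,1,2).

From H_k ≅ ker(∂_k) / im(∂_{k+1}) we obtain:

  H_0: rank C_0 − rank ∂_1 = 6 − 5 = 1, and the invariant factors of ∂_1 are all 1, so H_0 ≅ Z.
  H_1: rank ker ∂_1 − rank ∂_2 = (15 − 5) − 10 = 0, and ∂_2 has invariant factor 2 > 1, so H_1 ≅ Z/2Z.
  H_2: rank ker ∂_2 − rank ∂_3 = (10 − 10) − 0 = 0, and there is no ∂_3, so H_2 ≅ 0.

(K is a triangulation of the real projective plane RP^2.)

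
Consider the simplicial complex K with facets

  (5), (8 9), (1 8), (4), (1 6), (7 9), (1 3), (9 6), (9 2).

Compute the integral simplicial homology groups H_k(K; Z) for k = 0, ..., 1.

H_0 ≅ Z^3,  H_1 ≅ Z.

Order the vertices as 1 < 2 < 3 < 4 < 5 < 6 < 7 < 8 < 9. Listing each simplex with vertices in this order, K has dimension 1 with simplices:

  0-simplices (9): [1], [2], [3], [4], [5], [6], [7], [8], [9]
  1-simplices (7): [1,3], [1,6], [1,8], [2,9], [6,9], [7,9], [8,9]

giving chain groups C_0 ≅ Z^9, C_1 ≅ Z^7.

The boundary map ∂_1: C_1 → C_0 is given by ∂[p,q] = [q] − [p].
This gives a 9×7 integer matrix of rank 6; reducing to Smith normal form yields diagonal entries (1,1,1,1,1,1).

Computing H_k = (kernel of ∂_k) / (image of ∂_{k+1}):

  H_0: rank C_0 − rank ∂_1 = 9 − 6 = 3, and the invariant factors of ∂_1 are all 1, so H_0 ≅ Z^3.
  H_1: rank ker ∂_1 − rank ∂_2 = (7 − 6) − 0 = 1, and there is no ∂_2, so H_1 ≅ Z.

As a check, the Euler characteristic is 9 − 7 = 2, which agrees with 3 − 1 = 2.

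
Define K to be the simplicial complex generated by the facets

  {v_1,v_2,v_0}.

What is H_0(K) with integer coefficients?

H_0 = Z.

Order the vertices as v_0 < v_1 < v_2. Listing each simplex with vertices in this order, K has dimension 2 with simplices:

  0-simplices (3): [v_0], [v_1], [v_2]
  1-simplices (3): [v_0,v_1], [v_0,v_2], [v_1,v_2]
  2-simplices (1): [v_0,v_1,v_2]

so the chain groups are C_0 ≅ Z^3, C_1 ≅ Z^3, C_2 ≅ Z^1.

Boundary ∂_1: C_1 → C_0 is given by ∂[p,q] = [q] − [p]. For instance
  ∂[v_1,v_2] = [v_2] − [v_1].
As a 3×3 matrix over Z this has rank 2, with invariant factors (1,1).

∂_2: C_2 → C_1 acts by ∂[p,q,r] = [q,r] − [p,r] + [p,q]. For instance
  ∂[v_0,v_1,v_2] = [v_1,v_2] − [v_0,v_2] + [v_0,v_1].
The 3×1 boundary matrix has rank 1 and Smith normal form diag(1).

Computing H_k = (kernel of ∂_k) / (image of ∂_{k+1}):

  H_0: rank C_0 − rank ∂_1 = 3 − 2 = 1, and the invariant factors of ∂_1 are all 1, so H_0 ≅ Z.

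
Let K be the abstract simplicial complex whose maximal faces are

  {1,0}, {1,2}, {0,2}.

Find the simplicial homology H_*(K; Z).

K has 3 vertices, 3 edges.
rank ∂_0 = 0, rank ∂_1 = 2 ⇒ b_0 = 3 − 0 − 2 = 1; all invariant factors of ∂_1 are 1 so no torsion. So H_0 ≅ Z.
rank ∂_1 = 2, rank ∂_2 = 0 ⇒ b_1 = 3 − 2 − 0 = 1. So H_1 ≅ Z.

H_0 ≅ Z,  H_1 ≅ Z.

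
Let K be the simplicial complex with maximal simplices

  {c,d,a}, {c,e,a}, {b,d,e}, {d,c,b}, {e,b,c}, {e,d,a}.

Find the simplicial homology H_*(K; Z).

H_0 = Z,  H_1 = 0,  H_2 = Z.

We work with the vertex ordering a < b < c < d < e. The simplices of K, each written with vertices in increasing order, are:

  0-simplices (5): a, b, c, d, e
  1-simplices (9): ac, ad, ae, bc, bd, be, cd, ce, de
  2-simplices (6): acd, ace, ade, bcd, bce, bde

giving chain groups C_0 ≅ Z^5, C_1 ≅ Z^9, C_2 ≅ Z^6.

Boundary ∂_1: C_1 → C_0 sends each edge [p,q] (with p < q) to q − p. For instance
  ∂ce = e − c.
This gives a 5×9 integer matrix of rank 4; reducing to Smith normal form yields diagonal entries (1,1,1,1).

Boundary ∂_2: C_2 → C_1 maps a triangle to the signed sum of its edges. For instance
  ∂bce = ce − be + bc,
  ∂bcd = cd − bd + bc.
This gives a 9×6 integer matrix of rank 5; reducing to Smith normal form yields diagonal entries (1,1,1,1,1).

Reading off H_k = ker ∂_k / im ∂_{k+1}:

  H_0: rank C_0 − rank ∂_1 = 5 − 4 = 1, and the invariant factors of ∂_1 are all 1, so H_0 ≅ Z.
  H_1: rank ker ∂_1 − rank ∂_2 = (9 − 4) − 5 = 0, and the invariant factors of ∂_2 are all 1, so H_1 ≅ 0.
  H_2: rank ker ∂_2 − rank ∂_3 = (6 − 5) − 0 = 1, and there is no ∂_3, so H_2 ≅ Z.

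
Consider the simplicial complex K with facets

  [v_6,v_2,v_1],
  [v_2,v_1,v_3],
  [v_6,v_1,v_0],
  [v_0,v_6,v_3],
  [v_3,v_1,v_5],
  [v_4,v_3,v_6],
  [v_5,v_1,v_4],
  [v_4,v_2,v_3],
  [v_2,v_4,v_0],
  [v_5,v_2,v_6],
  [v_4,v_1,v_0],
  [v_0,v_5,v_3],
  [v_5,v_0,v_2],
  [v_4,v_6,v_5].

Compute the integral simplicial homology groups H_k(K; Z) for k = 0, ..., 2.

H_0 = Z,  H_1 = Z^2,  H_2 = Z.

We work with the vertex ordering v_0 < v_1 < v_2 < v_3 < v_4 < v_5 < v_6. The simplices of K, each written with vertices in increasing order, are:

  0-simplices (7): [v_0], [v_1], [v_2], [v_3], [v_4], [v_5], [v_6]
  1-simplices (21): (21 of them)
  2-simplices (14): (14 of them)

giving chain groups C_0 ≅ Z^7, C_1 ≅ Z^21, C_2 ≅ Z^14.

The boundary map ∂_1: C_1 → C_0 is given by ∂[p,q] = [q] − [p].
The resulting 7×21 matrix has rank 6, and its Smith normal form has invariant factors (1,1,1,1,1,1).

∂_2: C_2 → C_1 maps a triangle to the signed sum of its edges. For instance
  ∂[v_0,v_1,v_6] = [v_1,v_6] − [v_0,v_6] + [v_0,v_1],
  ∂[v_1,v_2,v_3] = [v_2,v_3] − [v_1,v_3] + [v_1,v_2].
The resulting 21×14 matrix has rank 13, and its Smith normal form has invariant factors (1,1,1,1,1,1,1,1,1,1,1,1,1).

From H_k ≅ ker(∂_k) / im(∂_{k+1}) we obtain:

  H_0: rank C_0 − rank ∂_1 = 7 − 6 = 1, and the invariant factors of ∂_1 are all 1, so H_0 = Z.
  H_1: rank ker ∂_1 − rank ∂_2 = (21 − 6) − 13 = 2, and the invariant factors of ∂_2 are all 1, so H_1 = Z^2.
  H_2: rank ker ∂_2 − rank ∂_3 = (14 − 13) − 0 = 1, and there is no ∂_3, so H_2 = Z.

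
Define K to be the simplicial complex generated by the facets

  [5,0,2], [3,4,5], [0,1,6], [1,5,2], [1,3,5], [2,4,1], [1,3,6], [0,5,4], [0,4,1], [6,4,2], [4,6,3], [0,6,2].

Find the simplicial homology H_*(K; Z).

K has 7 vertices, 18 edges, 12 triangles.
rank ∂_0 = 0, rank ∂_1 = 6 ⇒ b_0 = 7 − 0 − 6 = 1; all invariant factors of ∂_1 are 1 so no torsion. So H_0 = Z.
rank ∂_1 = 6, rank ∂_2 = 12 ⇒ b_1 = 18 − 6 − 12 = 0; ∂_2 has invariant factor(s) [2] giving torsion. So H_1 = Z_2.
rank ∂_2 = 12, rank ∂_3 = 0 ⇒ b_2 = 12 − 12 − 0 = 0. So H_2 = 0.

H_0 = Z,  H_1 = Z_2,  H_2 = 0.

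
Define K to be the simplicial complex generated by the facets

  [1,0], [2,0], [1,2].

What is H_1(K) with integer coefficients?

H_1 = Z.

Order the vertices as 0 < 1 < 2. Listing each simplex with vertices in this order, K has dimension 1 with simplices:

  0-simplices (3): [0], [1], [2]
  1-simplices (3): [0,1], [0,2], [1,2]

so the chain groups are C_0 ≅ Z^3, C_1 ≅ Z^3.

∂_1: C_1 → C_0 is given by ∂[p,q] = [q] − [p]. For instance
  ∂[1,2] = [2] − [1].
The 3×3 boundary matrix has rank 2 and Smith normal form diag(1,1).

Reading off H_k = ker ∂_k / im ∂_{k+1}:

  H_1: rank ker ∂_1 − rank ∂_2 = (3 − 2) − 0 = 1, and there is no ∂_2, so H_1 = Z.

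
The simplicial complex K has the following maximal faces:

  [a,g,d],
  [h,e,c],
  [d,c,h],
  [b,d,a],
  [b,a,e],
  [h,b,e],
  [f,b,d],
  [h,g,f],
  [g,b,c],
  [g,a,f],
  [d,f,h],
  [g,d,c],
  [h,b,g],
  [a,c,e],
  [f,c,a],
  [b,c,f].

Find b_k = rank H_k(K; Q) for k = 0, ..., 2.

We work with the vertex ordering a < b < c < d < e < f < g < h. The simplices of K, each written with vertices in increasing order, are:

  0-simplices (8): a, b, c, d, e, f, g, h
  1-simplices (24): ab, ac, ad, ae, af, ag, bc, bd, be, bf, bg, bh, cd, ce, cf, cg, ch, df, dg, dh, eh, fg, fh, gh
  2-simplices (16): abd, abe, ace, acf, adg, afg, bcf, bcg, bdf, beh, bgh, cdg, cdh, ceh, dfh, fgh

Hence C_0 ≅ Z^8, C_1 ≅ Z^24, C_2 ≅ Z^16.

Boundary ∂_1: C_1 → C_0 maps an edge to its endpoints' difference, ∂[p,q] = q − p. For instance
  ∂df = f − d.
As a 8×24 matrix over Z this has rank 7, with invariant factors (1,1,1,1,1,1,1).

Boundary ∂_2: C_2 → C_1 sends each 2-simplex [p,q,r] to [q,r] − [p,r] + [p,q]. For instance
  ∂ceh = eh − ch + ce,
  ∂bgh = gh − bh + bg.
The resulting 24×16 matrix has rank 15, and its Smith normal form has invariant factors (1,1,1,1,1,1,1,1,1,1,1,1,1,1,1).

From H_k ≅ ker(∂_k) / im(∂_{k+1}) we obtain:

  H_0: rank C_0 − rank ∂_1 = 8 − 7 = 1, and the invariant factors of ∂_1 are all 1, so H_0 = Z.
  H_1: rank ker ∂_1 − rank ∂_2 = (24 − 7) − 15 = 2, and the invariant factors of ∂_2 are all 1, so H_1 = Z^2.
  H_2: rank ker ∂_2 − rank ∂_3 = (16 − 15) − 0 = 1, and there is no ∂_3, so H_2 = Z.

As a check, the Euler characteristic is 8 − 24 + 16 = 0, which agrees with 1 − 2 + 1 = 0.

Hence the Betti numbers are b_0 = 1, b_1 = 2, b_2 = 1.

b_0 = 1, b_1 = 2, b_2 = 1.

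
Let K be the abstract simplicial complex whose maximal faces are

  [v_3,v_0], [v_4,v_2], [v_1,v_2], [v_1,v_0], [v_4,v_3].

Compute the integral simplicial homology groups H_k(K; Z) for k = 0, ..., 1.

H_0 ≅ Z,  H_1 ≅ Z.

Fix the vertex order v_0 < v_1 < v_2 < v_3 < v_4 and write every simplex with vertices in increasing order. Then dim K = 1 and the simplices of K are:

  0-simplices (5): [v_0], [v_1], [v_2], [v_3], [v_4]
  1-simplices (5): [v_0,v_1], [v_0,v_3], [v_1,v_2], [v_2,v_4], [v_3,v_4]

giving chain groups C_0 ≅ Z^5, C_1 ≅ Z^5.

The boundary map ∂_1: C_1 → C_0 is given by ∂[p,q] = [q] − [p]. For instance
  ∂[v_3,v_4] = [v_4] − [v_3].
As a 5×5 matrix over Z this has rank 4, with invariant factors (1,1,1,1).

Now H_k = ker ∂_k / im ∂_{k+1}, so:

  H_0: rank C_0 − rank ∂_1 = 5 − 4 = 1, and the invariant factors of ∂_1 are all 1, so H_0 ≅ Z.
  H_1: rank ker ∂_1 − rank ∂_2 = (5 − 4) − 0 = 1, and there is no ∂_2, so H_1 ≅ Z.

As a check, the Euler characteristic is 5 − 5 = 0, which agrees with 1 − 1 = 0.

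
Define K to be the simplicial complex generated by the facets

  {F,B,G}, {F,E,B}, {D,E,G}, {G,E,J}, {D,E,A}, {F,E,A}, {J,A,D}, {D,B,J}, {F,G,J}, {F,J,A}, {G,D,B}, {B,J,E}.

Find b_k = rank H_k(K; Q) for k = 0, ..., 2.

Fix the vertex order A < B < D < E < F < G < J and write every simplex with vertices in increasing order. Then dim K = 2 and the simplices of K are:

  0-simplices (7): A, B, D, E, F, G, J
  1-simplices (18): AD, AE, AF, AJ, BD, BE, BF, BG, BJ, DE, DG, DJ, EF, EG, EJ, FG, FJ, GJ
  2-simplices (12): ADE, ADJ, AEF, AFJ, BDG, BDJ, BEF, BEJ, BFG, DEG, EGJ, FGJ

so the chain groups are C_0 ≅ Z^7, C_1 ≅ Z^18, C_2 ≅ Z^12.

Boundary ∂_1: C_1 → C_0 maps an edge to its endpoints' difference, ∂[p,q] = q − p. For instance
  ∂BE = E − B.
The 7×18 boundary matrix has rank 6 and Smith normal form diag(1,1,1,1,1,1).

Boundary ∂_2: C_2 → C_1 acts by ∂[p,q,r] = [q,r] − [p,r] + [p,q]. For instance
  ∂BDJ = DJ − BJ + BD,
  ∂AFJ = FJ − AJ + AF.
As a 18×12 matrix over Z this has rank 12, with invariant factors (1,1,1,1,1,1,1,1,1,1,1,2).

Reading off H_k = ker ∂_k / im ∂_{k+1}:

  H_0: rank C_0 − rank ∂_1 = 7 − 6 = 1, and the invariant factors of ∂_1 are all 1, so H_0 = Z.
  H_1: rank ker ∂_1 − rank ∂_2 = (18 − 6) − 12 = 0, and ∂_2 has invariant factor 2 > 1, so H_1 = Z/2.
  H_2: rank ker ∂_2 − rank ∂_3 = (12 − 12) − 0 = 0, and there is no ∂_3, so H_2 = 0.

(K is a triangulation of the real projective plane RP^2.)

Hence the Betti numbers are b_0 = 1, b_1 = 0, b_2 = 0.

b_0 = 1, b_1 = 0, b_2 = 0.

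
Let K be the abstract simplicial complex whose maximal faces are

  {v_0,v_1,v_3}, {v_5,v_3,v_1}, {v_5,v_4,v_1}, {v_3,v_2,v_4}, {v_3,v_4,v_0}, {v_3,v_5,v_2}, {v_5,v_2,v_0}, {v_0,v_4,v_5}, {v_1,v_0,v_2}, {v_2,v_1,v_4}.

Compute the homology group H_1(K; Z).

H_1 ≅ Z_2.

We work with the vertex ordering v_0 < v_1 < v_2 < v_3 < v_4 < v_5. The simplices of K, each written with vertices in increasing order, are:

  0-simplices (6): [v_0], [v_1], [v_2], [v_3], [v_4], [v_5]
  1-simplices (15): (15 of them)
  2-simplices (10): [v_0,v_1,v_2], [v_0,v_1,v_3], [v_0,v_2,v_5], [v_0,v_3,v_4], [v_0,v_4,v_5], [v_1,v_2,v_4], [v_1,v_3,v_5], [v_1,v_4,v_5], [v_2,v_3,v_4], [v_2,v_3,v_5]

so the chain groups are C_0 ≅ Z^6, C_1 ≅ Z^15, C_2 ≅ Z^10.

Boundary ∂_1: C_1 → C_0 maps an edge to its endpoints' difference, ∂[p,q] = q − p.
As a 6×15 matrix over Z this has rank 5, with invariant factors (1,1,1,1,1).

Boundary ∂_2: C_2 → C_1 acts by ∂[p,q,r] = [q,r] − [p,r] + [p,q]. For instance
  ∂[v_0,v_1,v_2] = [v_1,v_2] − [v_0,v_2] + [v_0,v_1],
  ∂[v_0,v_1,v_3] = [v_1,v_3] − [v_0,v_3] + [v_0,v_1].
The 15×10 boundary matrix has rank 10 and Smith normal form diag(1,1,1,1,1,1,1,1,1,2).

Computing H_k = (kernel of ∂_k) / (image of ∂_{k+1}):

  H_1: rank ker ∂_1 − rank ∂_2 = (15 − 5) − 10 = 0, and ∂_2 has invariant factor 2 > 1, so H_1 ≅ Z_2.

(K is a triangulation of the real projective plane RP^2.)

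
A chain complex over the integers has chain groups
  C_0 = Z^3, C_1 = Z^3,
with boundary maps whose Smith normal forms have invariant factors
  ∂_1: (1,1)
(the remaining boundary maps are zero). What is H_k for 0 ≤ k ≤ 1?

H_0: b_0 = 3 − 0 − 2 = 1; torsion from ∂_1 factors > 1: none. So H_0 = Z.
H_1: b_1 = 3 − 2 − 0 = 1; torsion from ∂_2 factors > 1: none. So H_1 = Z.

H_0 = Z,  H_1 = Z.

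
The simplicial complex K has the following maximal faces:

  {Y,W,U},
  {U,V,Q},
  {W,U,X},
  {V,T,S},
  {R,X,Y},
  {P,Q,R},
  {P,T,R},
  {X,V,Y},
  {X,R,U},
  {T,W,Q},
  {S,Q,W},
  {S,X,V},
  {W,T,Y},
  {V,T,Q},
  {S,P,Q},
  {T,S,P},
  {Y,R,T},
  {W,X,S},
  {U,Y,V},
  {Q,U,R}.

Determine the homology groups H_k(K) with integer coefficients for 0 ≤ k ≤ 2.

Fix the vertex order P < Q < R < S < T < U < V < W < X < Y and write every simplex with vertices in increasing order. Then dim K = 2 and the simplices of K are:

  0-simplices (10): P, Q, R, S, T, U, V, W, X, Y
  1-simplices (30): PQ, PR, PS, PT, QR, QS, QT, QU, QV, QW, RT, RU, RX, RY, ST, SV, SW, SX, TV, TW, TY, UV, UW, UX, UY, VX, VY, WX, WY, XY
  2-simplices (20): PQR, PQS, PRT, PST, QRU, QSW, QTV, QTW, QUV, RTY, RUX, RXY, STV, SVX, SWX, TWY, UVY, UWX, UWY, VXY

giving chain groups C_0 ≅ Z^10, C_1 ≅ Z^30, C_2 ≅ Z^20.

The boundary map ∂_1: C_1 → C_0 maps an edge to its endpoints' difference, ∂[p,q] = q − p. For instance
  ∂TY = Y − T.
As a 10×30 matrix over Z this has rank 9, with invariant factors (1,1,1,1,1,1,1,1,1).

∂_2: C_2 → C_1 sends each 2-simplex [p,q,r] to [q,r] − [p,r] + [p,q]. For instance
  ∂QTV = TV − QV + QT,
  ∂TWY = WY − TY + TW.
The 30×20 boundary matrix has rank 20 and Smith normal form diag(1,1,1,1,1,1,1,1,1,1,1,1,1,1,1,1,1,1,1,2).

Computing H_k = (kernel of ∂_k) / (image of ∂_{k+1}):

  H_0: rank C_0 − rank ∂_1 = 10 − 9 = 1, and the invariant factors of ∂_1 are all 1, so H_0 ≅ Z.
  H_1: rank ker ∂_1 − rank ∂_2 = (30 − 9) − 20 = 1, and ∂_2 has invariant factor 2 > 1, so H_1 ≅ Z ⊕ Z/2.
  H_2: rank ker ∂_2 − rank ∂_3 = (20 − 20) − 0 = 0, and there is no ∂_3, so H_2 ≅ 0.

As a check, the Euler characteristic is 10 − 30 + 20 = 0, which agrees with 1 − 1 + 0 = 0.
(K is a triangulation of the Klein bottle.)

H_0 ≅ Z,  H_1 ≅ Z ⊕ Z/2,  H_2 = 0.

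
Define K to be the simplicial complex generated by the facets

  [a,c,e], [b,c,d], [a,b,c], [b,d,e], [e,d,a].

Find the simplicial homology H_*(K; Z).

H_0 = Z,  H_1 = Z,  H_2 = 0.

Order the vertices as a < b < c < d < e. Listing each simplex with vertices in this order, K has dimension 2 with simplices:

  0-simplices (5): a, b, c, d, e
  1-simplices (10): ab, ac, ad, ae, bc, bd, be, cd, ce, de
  2-simplices (5): abc, ace, ade, bcd, bde

Hence C_0 ≅ Z^5, C_1 ≅ Z^10, C_2 ≅ Z^5.

∂_1: C_1 → C_0 sends each edge [p,q] (with p < q) to q − p.
The resulting 5×10 matrix has rank 4, and its Smith normal form has invariant factors (1,1,1,1).

The boundary map ∂_2: C_2 → C_1 sends each 2-simplex [p,q,r] to [q,r] − [p,r] + [p,q]. For instance
  ∂bcd = cd − bd + bc,
  ∂ace = ce − ae + ac.
As a 10×5 matrix over Z this has rank 5, with invariant factors (1,1,1,1,1).

Now H_k = ker ∂_k / im ∂_{k+1}, so:

  H_0: rank C_0 − rank ∂_1 = 5 − 4 = 1, and the invariant factors of ∂_1 are all 1, so H_0 = Z.
  H_1: rank ker ∂_1 − rank ∂_2 = (10 − 4) − 5 = 1, and the invariant factors of ∂_2 are all 1, so H_1 = Z.
  H_2: rank ker ∂_2 − rank ∂_3 = (5 − 5) − 0 = 0, and there is no ∂_3, so H_2 = 0.

As a check, the Euler characteristic is 5 − 10 + 5 = 0, which agrees with 1 − 1 + 0 = 0.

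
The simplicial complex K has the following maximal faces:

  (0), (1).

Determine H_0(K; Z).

K has 2 vertices.
rank ∂_0 = 0, rank ∂_1 = 0 ⇒ b_0 = 2 − 0 − 0 = 2. So H_0 = Z^2.

H_0 ≅ Z^2.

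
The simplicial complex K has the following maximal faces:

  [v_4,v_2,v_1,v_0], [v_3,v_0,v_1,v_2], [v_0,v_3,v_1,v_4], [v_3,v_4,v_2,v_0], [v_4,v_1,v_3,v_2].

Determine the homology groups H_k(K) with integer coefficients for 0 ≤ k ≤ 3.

H_0 = Z,  H_1 = 0,  H_2 = 0,  H_3 = Z.

Order the vertices as v_0 < v_1 < v_2 < v_3 < v_4. Listing each simplex with vertices in this order, K has dimension 3 with simplices:

  0-simplices (5): [v_0], [v_1], [v_2], [v_3], [v_4]
  1-simplices (10): [v_0,v_1], [v_0,v_2], [v_0,v_3], [v_0,v_4], [v_1,v_2], [v_1,v_3], [v_1,v_4], [v_2,v_3], [v_2,v_4], [v_3,v_4]
  2-simplices (10): [v_0,v_1,v_2], [v_0,v_1,v_3], [v_0,v_1,v_4], [v_0,v_2,v_3], [v_0,v_2,v_4], [v_0,v_3,v_4], [v_1,v_2,v_3], [v_1,v_2,v_4], [v_1,v_3,v_4], [v_2,v_3,v_4]
  3-simplices (5): [v_0,v_1,v_2,v_3], [v_0,v_1,v_2,v_4], [v_0,v_1,v_3,v_4], [v_0,v_2,v_3,v_4], [v_1,v_2,v_3,v_4]

giving chain groups C_0 ≅ Z^5, C_1 ≅ Z^10, C_2 ≅ Z^10, C_3 ≅ Z^5.

Boundary ∂_1: C_1 → C_0 sends each edge [p,q] (with p < q) to q − p. For instance
  ∂[v_1,v_2] = [v_2] − [v_1].
As a 5×10 matrix over Z this has rank 4, with invariant factors (1,1,1,1).

∂_2: C_2 → C_1 sends each 2-simplex [p,q,r] to [q,r] − [p,r] + [p,q]. For instance
  ∂[v_1,v_2,v_4] = [v_2,v_4] − [v_1,v_4] + [v_1,v_2],
  ∂[v_1,v_2,v_3] = [v_2,v_3] − [v_1,v_3] + [v_1,v_2].
The resulting 10×10 matrix has rank 6, and its Smith normal form has invariant factors (1,1,1,1,1,1).

The boundary map ∂_3: C_3 → C_2 sends each 3-simplex σ to the alternating sum Σ_i (−1)^i (σ with its i-th vertex removed). For instance
  ∂[v_0,v_1,v_2,v_3] = [v_1,v_2,v_3] − [v_0,v_2,v_3] + [v_0,v_1,v_3] − [v_0,v_1,v_2],
  ∂[v_1,v_2,v_3,v_4] = [v_2,v_3,v_4] − [v_1,v_3,v_4] + [v_1,v_2,v_4] − [v_1,v_2,v_3].
This gives a 10×5 integer matrix of rank 4; reducing to Smith normal form yields diagonal entries (1,1,1,1).

Reading off H_k = ker ∂_k / im ∂_{k+1}:

  H_0: rank C_0 − rank ∂_1 = 5 − 4 = 1, and the invariant factors of ∂_1 are all 1, so H_0 ≅ Z.
  H_1: rank ker ∂_1 − rank ∂_2 = (10 − 4) − 6 = 0, and the invariant factors of ∂_2 are all 1, so H_1 ≅ 0.
  H_2: rank ker ∂_2 − rank ∂_3 = (10 − 6) − 4 = 0, and the invariant factors of ∂_3 are all 1, so H_2 ≅ 0.
  H_3: rank ker ∂_3 − rank ∂_4 = (5 − 4) − 0 = 1, and there is no ∂_4, so H_3 ≅ Z.

As a check, the Euler characteristic is 5 − 10 + 10 − 5 = 0, which agrees with 1 − 0 + 0 − 1 = 0.
(K is a triangulation of the 3-sphere S^3.)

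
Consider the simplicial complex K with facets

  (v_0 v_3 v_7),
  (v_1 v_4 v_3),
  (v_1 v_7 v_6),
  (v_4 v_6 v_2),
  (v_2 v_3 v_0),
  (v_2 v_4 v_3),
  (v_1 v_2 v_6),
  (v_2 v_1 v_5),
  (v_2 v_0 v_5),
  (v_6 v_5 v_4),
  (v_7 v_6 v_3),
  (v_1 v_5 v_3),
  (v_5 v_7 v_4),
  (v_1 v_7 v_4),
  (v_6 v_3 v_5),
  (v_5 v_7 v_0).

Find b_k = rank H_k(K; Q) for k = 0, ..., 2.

Fix the vertex order v_0 < v_1 < v_2 < v_3 < v_4 < v_5 < v_6 < v_7 and write every simplex with vertices in increasing order. Then dim K = 2 and the simplices of K are:

  0-simplices (8): [v_0], [v_1], [v_2], [v_3], [v_4], [v_5], [v_6], [v_7]
  1-simplices (24): (24 of them)
  2-simplices (16): (16 of them)

so the chain groups are C_0 ≅ Z^8, C_1 ≅ Z^24, C_2 ≅ Z^16.

∂_1: C_1 → C_0 sends each edge [p,q] (with p < q) to q − p. For instance
  ∂[v_3,v_6] = [v_6] − [v_3].
The 8×24 boundary matrix has rank 7 and Smith normal form diag(1,1,1,1,1,1,1).

Boundary ∂_2: C_2 → C_1 acts by ∂[p,q,r] = [q,r] − [p,r] + [p,q]. For instance
  ∂[v_0,v_3,v_7] = [v_3,v_7] − [v_0,v_7] + [v_0,v_3],
  ∂[v_1,v_6,v_7] = [v_6,v_7] − [v_1,v_7] + [v_1,v_6].
The resulting 24×16 matrix has rank 15, and its Smith normal form has invariant factors (1,1,1,1,1,1,1,1,1,1,1,1,1,1,1).

Reading off H_k = ker ∂_k / im ∂_{k+1}:

  H_0: rank C_0 − rank ∂_1 = 8 − 7 = 1, and the invariant factors of ∂_1 are all 1, so H_0 = Z.
  H_1: rank ker ∂_1 − rank ∂_2 = (24 − 7) − 15 = 2, and the invariant factors of ∂_2 are all 1, so H_1 = Z^2.
  H_2: rank ker ∂_2 − rank ∂_3 = (16 − 15) − 0 = 1, and there is no ∂_3, so H_2 = Z.

Hence the Betti numbers are b_0 = 1, b_1 = 2, b_2 = 1.

b_0 = 1, b_1 = 2, b_2 = 1.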